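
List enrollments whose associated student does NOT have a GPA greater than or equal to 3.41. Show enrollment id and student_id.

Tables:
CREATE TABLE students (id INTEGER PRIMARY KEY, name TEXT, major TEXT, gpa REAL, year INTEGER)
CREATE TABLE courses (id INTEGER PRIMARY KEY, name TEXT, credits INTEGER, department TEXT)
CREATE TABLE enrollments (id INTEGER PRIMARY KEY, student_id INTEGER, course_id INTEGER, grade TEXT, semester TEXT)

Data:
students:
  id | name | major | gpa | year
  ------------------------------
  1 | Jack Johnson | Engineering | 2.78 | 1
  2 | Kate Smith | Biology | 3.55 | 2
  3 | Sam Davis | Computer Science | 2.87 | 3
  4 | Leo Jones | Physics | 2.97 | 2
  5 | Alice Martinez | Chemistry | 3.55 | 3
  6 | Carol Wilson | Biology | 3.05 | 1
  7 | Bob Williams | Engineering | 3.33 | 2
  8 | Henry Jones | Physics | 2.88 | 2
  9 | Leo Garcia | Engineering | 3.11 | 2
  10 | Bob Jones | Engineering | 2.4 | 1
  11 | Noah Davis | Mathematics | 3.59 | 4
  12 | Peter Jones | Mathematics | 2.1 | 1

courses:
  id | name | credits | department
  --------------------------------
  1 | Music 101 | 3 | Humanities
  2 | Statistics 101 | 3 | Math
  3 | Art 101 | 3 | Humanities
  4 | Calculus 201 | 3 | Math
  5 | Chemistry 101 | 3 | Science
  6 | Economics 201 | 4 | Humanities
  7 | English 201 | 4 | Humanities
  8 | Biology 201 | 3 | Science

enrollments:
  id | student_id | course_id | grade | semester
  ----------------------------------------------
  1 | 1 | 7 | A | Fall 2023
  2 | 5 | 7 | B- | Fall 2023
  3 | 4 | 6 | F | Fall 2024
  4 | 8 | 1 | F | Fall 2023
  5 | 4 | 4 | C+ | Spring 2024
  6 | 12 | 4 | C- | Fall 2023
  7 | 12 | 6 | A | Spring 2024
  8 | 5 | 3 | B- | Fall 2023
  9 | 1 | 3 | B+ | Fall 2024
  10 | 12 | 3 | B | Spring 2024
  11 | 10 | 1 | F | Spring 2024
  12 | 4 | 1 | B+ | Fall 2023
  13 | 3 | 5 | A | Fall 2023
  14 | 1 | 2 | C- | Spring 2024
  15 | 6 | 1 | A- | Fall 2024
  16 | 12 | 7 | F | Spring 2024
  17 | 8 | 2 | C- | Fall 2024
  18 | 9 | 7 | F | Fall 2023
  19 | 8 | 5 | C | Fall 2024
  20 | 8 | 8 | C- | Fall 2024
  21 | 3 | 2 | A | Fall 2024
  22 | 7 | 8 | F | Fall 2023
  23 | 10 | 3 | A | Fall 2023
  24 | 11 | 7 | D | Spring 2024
SELECT id, student_id FROM enrollments WHERE student_id NOT IN (SELECT id FROM students WHERE gpa >= 3.41)

Execution result:
id | student_id
1 | 1
3 | 4
4 | 8
5 | 4
6 | 12
7 | 12
9 | 1
10 | 12
11 | 10
12 | 4
13 | 3
14 | 1
15 | 6
16 | 12
17 | 8
18 | 9
19 | 8
20 | 8
21 | 3
22 | 7
23 | 10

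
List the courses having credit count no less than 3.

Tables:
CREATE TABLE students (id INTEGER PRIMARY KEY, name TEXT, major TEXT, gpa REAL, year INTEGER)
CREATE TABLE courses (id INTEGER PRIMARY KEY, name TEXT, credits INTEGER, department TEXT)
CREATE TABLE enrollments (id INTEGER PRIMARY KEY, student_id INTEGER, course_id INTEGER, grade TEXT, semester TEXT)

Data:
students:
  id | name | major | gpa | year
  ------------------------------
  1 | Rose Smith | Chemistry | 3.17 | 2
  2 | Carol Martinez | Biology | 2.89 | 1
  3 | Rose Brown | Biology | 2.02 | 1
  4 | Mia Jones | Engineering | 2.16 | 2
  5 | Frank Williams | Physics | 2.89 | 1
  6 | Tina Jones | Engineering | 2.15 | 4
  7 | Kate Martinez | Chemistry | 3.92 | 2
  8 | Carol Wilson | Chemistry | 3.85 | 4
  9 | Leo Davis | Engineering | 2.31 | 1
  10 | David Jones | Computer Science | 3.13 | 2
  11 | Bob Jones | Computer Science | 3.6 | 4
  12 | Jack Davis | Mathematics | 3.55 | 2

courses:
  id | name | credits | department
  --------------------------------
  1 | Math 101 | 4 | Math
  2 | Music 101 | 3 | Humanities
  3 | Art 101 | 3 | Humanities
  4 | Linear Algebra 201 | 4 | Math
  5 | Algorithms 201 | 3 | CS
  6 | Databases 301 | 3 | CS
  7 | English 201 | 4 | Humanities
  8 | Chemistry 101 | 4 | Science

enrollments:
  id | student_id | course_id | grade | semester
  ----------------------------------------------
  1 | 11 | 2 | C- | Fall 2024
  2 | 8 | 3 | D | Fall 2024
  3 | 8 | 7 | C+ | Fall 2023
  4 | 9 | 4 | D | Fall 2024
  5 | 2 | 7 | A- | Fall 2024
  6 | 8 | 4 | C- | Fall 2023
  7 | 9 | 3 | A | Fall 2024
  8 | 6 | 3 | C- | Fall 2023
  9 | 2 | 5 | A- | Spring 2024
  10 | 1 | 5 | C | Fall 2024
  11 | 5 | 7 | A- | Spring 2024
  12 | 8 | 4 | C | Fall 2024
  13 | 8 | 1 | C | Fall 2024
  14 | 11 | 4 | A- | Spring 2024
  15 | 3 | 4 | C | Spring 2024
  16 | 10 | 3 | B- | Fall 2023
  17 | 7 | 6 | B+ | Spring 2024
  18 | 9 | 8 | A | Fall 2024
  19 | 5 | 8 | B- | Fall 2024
SELECT name, credits FROM courses WHERE credits >= 3

Execution result:
name | credits
Math 101 | 4
Music 101 | 3
Art 101 | 3
Linear Algebra 201 | 4
Algorithms 201 | 3
Databases 301 | 3
English 201 | 4
Chemistry 101 | 4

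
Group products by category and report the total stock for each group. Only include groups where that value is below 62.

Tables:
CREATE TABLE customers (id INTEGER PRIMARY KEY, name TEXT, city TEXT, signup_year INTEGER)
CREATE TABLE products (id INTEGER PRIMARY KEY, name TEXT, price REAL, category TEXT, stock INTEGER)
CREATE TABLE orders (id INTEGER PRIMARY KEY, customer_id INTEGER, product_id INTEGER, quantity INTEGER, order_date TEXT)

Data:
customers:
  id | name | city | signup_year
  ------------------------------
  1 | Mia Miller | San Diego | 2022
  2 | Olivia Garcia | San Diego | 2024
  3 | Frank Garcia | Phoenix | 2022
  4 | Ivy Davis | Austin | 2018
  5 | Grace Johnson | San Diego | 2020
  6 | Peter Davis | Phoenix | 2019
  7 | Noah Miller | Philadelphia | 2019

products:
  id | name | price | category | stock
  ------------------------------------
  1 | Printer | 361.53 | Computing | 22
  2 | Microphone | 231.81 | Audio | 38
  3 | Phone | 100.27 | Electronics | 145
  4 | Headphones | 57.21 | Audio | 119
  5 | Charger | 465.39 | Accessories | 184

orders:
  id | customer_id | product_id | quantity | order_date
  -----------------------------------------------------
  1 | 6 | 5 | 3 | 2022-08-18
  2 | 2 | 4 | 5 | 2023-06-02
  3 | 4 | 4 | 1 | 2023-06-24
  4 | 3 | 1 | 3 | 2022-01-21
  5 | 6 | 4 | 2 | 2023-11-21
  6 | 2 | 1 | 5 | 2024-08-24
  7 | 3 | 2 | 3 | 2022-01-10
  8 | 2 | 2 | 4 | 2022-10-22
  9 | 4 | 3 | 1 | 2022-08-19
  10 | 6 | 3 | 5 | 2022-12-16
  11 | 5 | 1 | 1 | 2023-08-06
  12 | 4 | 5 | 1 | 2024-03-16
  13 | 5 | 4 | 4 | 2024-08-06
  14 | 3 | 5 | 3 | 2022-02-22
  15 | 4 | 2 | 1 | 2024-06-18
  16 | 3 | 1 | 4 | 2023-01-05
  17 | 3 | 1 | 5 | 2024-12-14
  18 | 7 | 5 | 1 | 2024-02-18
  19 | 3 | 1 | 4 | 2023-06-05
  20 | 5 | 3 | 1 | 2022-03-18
SELECT category, SUM(stock) AS sum_stock FROM products GROUP BY category HAVING SUM(stock) < 62

Execution result:
category | sum_stock
Computing | 22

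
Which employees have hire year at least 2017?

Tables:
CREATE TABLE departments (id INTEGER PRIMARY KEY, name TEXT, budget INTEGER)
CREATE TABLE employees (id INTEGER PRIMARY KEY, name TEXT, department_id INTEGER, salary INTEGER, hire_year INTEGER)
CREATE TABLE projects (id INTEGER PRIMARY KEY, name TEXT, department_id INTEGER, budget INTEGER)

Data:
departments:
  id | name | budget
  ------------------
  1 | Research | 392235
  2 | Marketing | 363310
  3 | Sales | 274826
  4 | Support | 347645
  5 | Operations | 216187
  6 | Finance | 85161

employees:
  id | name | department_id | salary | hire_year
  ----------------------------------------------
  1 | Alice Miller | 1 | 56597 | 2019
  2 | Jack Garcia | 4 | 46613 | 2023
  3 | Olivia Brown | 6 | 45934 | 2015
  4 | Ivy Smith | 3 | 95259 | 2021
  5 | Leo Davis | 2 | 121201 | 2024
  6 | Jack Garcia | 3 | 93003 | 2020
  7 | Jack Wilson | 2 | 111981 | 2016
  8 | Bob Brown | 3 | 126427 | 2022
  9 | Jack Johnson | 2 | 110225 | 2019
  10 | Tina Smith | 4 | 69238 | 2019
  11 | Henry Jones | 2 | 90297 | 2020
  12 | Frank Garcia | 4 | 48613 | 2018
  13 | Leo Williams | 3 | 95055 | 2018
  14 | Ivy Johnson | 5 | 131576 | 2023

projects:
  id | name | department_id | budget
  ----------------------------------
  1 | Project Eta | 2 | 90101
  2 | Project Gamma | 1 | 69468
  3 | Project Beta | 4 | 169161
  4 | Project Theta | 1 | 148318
SELECT name, hire_year FROM employees WHERE hire_year >= 2017

Execution result:
name | hire_year
Alice Miller | 2019
Jack Garcia | 2023
Ivy Smith | 2021
Leo Davis | 2024
Jack Garcia | 2020
Bob Brown | 2022
Jack Johnson | 2019
Tina Smith | 2019
Henry Jones | 2020
Frank Garcia | 2018
Leo Williams | 2018
Ivy Johnson | 2023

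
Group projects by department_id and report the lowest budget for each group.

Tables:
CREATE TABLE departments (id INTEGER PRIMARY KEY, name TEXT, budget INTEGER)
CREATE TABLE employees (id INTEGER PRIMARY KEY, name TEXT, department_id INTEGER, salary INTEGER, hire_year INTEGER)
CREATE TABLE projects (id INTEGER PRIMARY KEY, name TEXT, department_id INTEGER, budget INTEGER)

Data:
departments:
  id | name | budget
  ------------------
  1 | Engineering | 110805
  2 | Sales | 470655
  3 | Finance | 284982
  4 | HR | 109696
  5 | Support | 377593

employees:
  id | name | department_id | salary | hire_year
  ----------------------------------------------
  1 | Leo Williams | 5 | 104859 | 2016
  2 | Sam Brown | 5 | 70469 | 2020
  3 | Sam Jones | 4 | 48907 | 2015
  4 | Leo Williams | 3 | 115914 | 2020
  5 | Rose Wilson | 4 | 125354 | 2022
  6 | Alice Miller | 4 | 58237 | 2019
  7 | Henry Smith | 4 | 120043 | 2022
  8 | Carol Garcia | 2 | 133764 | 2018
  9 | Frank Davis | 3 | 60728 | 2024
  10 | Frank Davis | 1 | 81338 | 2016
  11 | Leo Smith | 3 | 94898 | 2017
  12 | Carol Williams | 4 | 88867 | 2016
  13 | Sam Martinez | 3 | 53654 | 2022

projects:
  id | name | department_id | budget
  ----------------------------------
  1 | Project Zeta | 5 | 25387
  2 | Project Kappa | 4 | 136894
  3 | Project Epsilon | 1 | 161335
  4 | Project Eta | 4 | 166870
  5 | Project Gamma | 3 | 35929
SELECT department_id, MIN(budget) AS min_budget FROM projects GROUP BY department_id

Execution result:
department_id | min_budget
1 | 161335
3 | 35929
4 | 136894
5 | 25387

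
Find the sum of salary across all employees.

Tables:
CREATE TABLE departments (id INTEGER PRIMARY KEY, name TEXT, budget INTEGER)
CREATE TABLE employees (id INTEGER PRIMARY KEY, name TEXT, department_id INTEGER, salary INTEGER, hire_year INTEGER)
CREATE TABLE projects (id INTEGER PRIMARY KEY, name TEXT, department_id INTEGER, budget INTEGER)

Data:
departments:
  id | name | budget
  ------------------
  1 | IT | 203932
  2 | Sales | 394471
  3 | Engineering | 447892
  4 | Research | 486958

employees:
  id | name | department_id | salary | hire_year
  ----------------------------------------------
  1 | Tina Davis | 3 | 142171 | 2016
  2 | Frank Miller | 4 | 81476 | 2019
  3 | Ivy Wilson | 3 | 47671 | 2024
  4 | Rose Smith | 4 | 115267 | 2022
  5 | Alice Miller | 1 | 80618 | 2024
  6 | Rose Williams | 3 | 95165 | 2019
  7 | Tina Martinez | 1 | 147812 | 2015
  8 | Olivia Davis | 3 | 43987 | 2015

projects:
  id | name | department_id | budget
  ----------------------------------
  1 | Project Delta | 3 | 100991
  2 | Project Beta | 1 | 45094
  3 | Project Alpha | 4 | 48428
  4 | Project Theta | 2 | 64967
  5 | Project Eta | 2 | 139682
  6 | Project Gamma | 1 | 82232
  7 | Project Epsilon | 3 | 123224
SELECT SUM(salary) FROM employees

Execution result:
754167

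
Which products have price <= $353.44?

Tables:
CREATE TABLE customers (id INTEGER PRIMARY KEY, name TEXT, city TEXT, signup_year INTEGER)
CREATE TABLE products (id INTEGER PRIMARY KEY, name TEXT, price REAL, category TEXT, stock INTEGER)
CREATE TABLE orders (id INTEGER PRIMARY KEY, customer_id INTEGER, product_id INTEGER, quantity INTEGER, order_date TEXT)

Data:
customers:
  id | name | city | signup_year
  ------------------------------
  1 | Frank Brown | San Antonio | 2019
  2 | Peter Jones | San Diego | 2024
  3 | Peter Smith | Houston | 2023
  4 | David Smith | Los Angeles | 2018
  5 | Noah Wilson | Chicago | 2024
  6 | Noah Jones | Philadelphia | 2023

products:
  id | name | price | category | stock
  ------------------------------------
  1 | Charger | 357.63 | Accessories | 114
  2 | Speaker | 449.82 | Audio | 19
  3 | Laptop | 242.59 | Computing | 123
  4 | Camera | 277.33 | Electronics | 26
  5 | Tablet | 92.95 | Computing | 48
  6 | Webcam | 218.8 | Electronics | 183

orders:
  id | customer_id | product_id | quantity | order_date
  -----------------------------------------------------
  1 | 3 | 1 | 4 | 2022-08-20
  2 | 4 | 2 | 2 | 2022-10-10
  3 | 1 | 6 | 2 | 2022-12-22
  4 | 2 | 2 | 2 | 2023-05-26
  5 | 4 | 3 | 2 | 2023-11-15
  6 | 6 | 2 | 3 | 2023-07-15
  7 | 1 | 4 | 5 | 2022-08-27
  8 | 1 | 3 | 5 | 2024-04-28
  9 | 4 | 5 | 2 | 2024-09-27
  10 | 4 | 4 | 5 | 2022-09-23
SELECT name, price FROM products WHERE price <= 353.44

Execution result:
name | price
Laptop | 242.59
Camera | 277.33
Tablet | 92.95
Webcam | 218.80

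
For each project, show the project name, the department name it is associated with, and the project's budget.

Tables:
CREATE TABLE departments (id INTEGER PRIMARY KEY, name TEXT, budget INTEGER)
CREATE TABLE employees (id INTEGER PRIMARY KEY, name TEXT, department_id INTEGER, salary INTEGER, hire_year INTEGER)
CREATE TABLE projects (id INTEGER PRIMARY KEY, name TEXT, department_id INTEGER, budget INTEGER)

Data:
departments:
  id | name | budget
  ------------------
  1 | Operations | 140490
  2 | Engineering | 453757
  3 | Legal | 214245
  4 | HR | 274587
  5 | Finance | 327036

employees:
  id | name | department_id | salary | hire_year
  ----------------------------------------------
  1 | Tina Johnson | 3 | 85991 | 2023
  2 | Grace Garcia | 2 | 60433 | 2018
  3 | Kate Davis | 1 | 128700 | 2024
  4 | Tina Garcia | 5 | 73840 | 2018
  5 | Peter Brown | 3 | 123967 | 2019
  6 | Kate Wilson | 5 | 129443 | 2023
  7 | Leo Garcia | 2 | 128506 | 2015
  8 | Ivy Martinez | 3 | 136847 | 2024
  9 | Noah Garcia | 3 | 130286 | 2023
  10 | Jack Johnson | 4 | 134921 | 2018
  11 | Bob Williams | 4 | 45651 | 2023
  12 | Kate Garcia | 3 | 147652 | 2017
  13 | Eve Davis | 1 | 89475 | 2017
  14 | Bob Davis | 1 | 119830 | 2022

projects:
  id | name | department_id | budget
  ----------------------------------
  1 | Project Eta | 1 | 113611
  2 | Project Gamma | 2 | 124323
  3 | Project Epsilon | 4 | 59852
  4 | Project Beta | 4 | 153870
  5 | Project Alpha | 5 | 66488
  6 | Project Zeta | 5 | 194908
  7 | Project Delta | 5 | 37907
SELECT c.name, p.name AS department, c.budget FROM projects c JOIN departments p ON c.department_id = p.id

Execution result:
name | department | budget
Project Eta | Operations | 113611
Project Gamma | Engineering | 124323
Project Epsilon | HR | 59852
Project Beta | HR | 153870
Project Alpha | Finance | 66488
Project Zeta | Finance | 194908
Project Delta | Finance | 37907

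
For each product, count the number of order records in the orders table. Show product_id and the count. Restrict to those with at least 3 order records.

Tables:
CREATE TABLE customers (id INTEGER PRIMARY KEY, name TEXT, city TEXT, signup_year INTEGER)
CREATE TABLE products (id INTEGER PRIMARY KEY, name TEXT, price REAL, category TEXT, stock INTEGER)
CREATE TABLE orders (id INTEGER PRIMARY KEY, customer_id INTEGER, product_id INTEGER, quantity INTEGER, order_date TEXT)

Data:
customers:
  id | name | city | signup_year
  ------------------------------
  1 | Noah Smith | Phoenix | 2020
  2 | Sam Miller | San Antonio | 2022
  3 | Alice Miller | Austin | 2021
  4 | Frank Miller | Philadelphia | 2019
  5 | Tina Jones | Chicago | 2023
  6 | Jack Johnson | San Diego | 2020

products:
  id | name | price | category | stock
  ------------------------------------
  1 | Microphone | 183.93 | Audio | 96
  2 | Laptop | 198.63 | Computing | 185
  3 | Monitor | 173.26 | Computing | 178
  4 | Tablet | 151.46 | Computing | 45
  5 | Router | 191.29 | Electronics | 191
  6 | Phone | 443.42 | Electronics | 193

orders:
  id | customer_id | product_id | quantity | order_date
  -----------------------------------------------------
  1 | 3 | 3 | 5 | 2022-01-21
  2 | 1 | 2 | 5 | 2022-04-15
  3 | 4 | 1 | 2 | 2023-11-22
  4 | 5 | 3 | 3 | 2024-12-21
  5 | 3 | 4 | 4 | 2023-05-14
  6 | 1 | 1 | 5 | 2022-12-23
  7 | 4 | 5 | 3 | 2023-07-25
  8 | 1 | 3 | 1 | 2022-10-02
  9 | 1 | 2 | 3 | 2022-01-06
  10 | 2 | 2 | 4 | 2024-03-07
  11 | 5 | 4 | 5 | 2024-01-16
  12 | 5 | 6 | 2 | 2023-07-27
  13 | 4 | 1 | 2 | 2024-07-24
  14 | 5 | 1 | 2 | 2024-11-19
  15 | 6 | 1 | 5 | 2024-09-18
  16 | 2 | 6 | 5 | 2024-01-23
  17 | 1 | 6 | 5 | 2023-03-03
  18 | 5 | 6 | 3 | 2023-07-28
SELECT product_id, COUNT(*) AS order_count FROM orders GROUP BY product_id HAVING COUNT(*) >= 3

Execution result:
product_id | order_count
1 | 5
2 | 3
3 | 3
6 | 4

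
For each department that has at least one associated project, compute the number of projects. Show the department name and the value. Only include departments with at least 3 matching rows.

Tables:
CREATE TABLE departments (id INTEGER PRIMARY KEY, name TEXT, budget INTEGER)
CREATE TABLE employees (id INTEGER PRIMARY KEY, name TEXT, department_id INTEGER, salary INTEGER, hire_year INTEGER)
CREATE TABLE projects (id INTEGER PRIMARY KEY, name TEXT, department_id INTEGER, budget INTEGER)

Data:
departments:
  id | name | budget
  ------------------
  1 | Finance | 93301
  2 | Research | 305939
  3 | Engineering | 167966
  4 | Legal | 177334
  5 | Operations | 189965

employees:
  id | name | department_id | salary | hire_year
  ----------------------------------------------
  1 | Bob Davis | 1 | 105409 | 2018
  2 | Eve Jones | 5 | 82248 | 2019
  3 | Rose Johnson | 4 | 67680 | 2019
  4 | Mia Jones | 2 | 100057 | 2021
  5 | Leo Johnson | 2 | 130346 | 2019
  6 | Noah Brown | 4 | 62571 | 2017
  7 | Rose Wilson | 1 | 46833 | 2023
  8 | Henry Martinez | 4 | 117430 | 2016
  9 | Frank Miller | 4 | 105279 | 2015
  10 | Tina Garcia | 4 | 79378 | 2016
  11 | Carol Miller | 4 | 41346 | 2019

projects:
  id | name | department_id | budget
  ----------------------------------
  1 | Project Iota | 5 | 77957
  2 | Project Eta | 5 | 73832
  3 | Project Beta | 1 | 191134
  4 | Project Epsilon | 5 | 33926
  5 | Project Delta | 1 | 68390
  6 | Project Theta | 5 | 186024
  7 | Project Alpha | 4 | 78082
SELECT p.name, COUNT(*) AS n FROM projects c JOIN departments p ON c.department_id = p.id GROUP BY p.id, p.name HAVING COUNT(*) >= 3

Execution result:
name | n
Operations | 4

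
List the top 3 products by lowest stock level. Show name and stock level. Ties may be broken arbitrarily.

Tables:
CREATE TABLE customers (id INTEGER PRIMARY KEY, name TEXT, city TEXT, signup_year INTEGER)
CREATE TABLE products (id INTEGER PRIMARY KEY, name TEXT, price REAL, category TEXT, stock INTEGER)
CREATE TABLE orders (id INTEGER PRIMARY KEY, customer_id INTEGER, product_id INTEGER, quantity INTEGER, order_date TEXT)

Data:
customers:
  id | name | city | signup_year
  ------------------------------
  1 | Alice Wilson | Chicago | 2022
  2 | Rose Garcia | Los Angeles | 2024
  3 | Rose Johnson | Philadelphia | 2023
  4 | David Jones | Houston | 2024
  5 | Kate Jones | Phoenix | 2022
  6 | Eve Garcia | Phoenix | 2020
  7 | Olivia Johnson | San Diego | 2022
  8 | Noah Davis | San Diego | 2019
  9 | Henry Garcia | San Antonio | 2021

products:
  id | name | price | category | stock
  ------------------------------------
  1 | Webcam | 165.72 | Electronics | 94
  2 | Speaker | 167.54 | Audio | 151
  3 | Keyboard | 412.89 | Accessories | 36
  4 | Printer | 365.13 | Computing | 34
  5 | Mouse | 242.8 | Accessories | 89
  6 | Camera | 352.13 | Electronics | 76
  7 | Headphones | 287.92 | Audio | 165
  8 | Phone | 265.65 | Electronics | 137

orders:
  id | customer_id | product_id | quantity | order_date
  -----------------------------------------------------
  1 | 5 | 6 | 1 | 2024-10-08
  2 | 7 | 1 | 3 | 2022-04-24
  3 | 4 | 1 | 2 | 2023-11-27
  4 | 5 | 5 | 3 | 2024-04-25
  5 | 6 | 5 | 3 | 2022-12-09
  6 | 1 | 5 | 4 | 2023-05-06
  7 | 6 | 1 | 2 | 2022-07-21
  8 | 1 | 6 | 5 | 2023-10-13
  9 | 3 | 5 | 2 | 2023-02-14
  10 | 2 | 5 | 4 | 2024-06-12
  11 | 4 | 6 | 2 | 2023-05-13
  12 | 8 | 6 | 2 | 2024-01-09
SELECT name, stock FROM products ORDER BY stock ASC LIMIT 3

Execution result:
name | stock
Printer | 34
Keyboard | 36
Camera | 76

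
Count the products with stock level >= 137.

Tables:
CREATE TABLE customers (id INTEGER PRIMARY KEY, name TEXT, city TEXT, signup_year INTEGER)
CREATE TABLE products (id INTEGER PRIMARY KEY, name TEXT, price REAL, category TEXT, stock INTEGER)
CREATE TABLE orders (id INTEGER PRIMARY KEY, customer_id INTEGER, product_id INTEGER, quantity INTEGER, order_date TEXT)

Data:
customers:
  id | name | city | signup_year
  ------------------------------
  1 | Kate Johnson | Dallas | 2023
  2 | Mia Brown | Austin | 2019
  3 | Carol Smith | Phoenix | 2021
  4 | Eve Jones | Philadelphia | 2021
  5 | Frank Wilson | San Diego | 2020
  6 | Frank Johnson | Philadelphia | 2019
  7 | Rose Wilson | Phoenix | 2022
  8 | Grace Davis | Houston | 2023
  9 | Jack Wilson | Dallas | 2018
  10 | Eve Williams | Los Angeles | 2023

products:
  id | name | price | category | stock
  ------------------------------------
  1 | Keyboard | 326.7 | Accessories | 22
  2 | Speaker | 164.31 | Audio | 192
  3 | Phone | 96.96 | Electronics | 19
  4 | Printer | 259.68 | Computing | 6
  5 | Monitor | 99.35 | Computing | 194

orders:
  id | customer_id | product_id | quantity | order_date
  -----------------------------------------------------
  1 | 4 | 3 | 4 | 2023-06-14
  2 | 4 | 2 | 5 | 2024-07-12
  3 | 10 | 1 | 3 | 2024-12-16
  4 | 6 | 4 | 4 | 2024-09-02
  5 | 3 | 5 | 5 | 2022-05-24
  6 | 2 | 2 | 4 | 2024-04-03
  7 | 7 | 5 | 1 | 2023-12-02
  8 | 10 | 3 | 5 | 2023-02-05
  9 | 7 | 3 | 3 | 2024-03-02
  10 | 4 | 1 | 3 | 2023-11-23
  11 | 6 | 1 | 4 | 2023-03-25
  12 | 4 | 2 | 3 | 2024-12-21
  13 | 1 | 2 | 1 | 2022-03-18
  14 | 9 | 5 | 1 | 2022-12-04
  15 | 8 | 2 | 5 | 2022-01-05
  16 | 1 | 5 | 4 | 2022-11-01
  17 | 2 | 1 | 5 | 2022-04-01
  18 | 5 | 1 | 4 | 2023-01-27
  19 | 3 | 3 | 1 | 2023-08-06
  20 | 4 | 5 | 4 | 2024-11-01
SELECT COUNT(*) FROM products WHERE stock >= 137

Execution result:
2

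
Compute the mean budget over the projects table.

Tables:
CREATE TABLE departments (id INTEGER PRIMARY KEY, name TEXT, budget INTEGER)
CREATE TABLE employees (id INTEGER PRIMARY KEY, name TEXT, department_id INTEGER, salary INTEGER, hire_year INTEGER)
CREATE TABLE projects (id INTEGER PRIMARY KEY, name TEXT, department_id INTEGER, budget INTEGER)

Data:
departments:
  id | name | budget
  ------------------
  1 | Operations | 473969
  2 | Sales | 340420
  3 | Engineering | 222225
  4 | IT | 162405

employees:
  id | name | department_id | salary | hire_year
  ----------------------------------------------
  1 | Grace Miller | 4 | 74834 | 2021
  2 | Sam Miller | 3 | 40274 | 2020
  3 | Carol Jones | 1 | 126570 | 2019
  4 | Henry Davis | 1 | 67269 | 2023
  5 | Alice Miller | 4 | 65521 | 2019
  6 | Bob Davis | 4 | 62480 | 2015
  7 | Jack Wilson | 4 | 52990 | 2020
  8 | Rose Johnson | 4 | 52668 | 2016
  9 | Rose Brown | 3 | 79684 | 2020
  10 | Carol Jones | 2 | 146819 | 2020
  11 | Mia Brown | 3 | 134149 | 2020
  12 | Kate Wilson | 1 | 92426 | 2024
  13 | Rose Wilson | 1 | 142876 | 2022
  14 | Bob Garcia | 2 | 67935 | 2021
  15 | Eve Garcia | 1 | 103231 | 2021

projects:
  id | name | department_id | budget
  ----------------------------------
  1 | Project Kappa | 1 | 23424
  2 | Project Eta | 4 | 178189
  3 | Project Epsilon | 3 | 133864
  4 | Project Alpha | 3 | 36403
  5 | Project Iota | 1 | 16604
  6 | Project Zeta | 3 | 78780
SELECT AVG(budget) FROM projects

Execution result:
77877.33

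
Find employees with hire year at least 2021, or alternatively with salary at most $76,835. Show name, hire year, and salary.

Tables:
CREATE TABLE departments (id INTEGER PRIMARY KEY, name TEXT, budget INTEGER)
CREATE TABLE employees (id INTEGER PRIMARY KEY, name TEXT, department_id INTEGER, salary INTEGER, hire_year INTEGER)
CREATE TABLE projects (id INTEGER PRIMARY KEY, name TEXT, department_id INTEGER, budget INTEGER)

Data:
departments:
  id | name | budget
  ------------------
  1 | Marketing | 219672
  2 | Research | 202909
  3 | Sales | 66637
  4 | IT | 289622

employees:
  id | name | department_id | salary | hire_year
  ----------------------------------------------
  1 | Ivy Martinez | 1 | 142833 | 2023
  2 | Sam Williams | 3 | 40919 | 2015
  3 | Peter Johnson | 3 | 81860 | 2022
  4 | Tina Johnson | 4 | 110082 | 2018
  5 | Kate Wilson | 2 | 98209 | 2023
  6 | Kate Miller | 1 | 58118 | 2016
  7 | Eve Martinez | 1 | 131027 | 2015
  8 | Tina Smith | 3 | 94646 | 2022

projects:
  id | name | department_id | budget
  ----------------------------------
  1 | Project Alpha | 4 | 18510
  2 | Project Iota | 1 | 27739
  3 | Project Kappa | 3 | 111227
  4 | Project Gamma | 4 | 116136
SELECT name, hire_year, salary FROM employees WHERE hire_year >= 2021 OR salary <= 76835

Execution result:
name | hire_year | salary
Ivy Martinez | 2023 | 142833
Sam Williams | 2015 | 40919
Peter Johnson | 2022 | 81860
Kate Wilson | 2023 | 98209
Kate Miller | 2016 | 58118
Tina Smith | 2022 | 94646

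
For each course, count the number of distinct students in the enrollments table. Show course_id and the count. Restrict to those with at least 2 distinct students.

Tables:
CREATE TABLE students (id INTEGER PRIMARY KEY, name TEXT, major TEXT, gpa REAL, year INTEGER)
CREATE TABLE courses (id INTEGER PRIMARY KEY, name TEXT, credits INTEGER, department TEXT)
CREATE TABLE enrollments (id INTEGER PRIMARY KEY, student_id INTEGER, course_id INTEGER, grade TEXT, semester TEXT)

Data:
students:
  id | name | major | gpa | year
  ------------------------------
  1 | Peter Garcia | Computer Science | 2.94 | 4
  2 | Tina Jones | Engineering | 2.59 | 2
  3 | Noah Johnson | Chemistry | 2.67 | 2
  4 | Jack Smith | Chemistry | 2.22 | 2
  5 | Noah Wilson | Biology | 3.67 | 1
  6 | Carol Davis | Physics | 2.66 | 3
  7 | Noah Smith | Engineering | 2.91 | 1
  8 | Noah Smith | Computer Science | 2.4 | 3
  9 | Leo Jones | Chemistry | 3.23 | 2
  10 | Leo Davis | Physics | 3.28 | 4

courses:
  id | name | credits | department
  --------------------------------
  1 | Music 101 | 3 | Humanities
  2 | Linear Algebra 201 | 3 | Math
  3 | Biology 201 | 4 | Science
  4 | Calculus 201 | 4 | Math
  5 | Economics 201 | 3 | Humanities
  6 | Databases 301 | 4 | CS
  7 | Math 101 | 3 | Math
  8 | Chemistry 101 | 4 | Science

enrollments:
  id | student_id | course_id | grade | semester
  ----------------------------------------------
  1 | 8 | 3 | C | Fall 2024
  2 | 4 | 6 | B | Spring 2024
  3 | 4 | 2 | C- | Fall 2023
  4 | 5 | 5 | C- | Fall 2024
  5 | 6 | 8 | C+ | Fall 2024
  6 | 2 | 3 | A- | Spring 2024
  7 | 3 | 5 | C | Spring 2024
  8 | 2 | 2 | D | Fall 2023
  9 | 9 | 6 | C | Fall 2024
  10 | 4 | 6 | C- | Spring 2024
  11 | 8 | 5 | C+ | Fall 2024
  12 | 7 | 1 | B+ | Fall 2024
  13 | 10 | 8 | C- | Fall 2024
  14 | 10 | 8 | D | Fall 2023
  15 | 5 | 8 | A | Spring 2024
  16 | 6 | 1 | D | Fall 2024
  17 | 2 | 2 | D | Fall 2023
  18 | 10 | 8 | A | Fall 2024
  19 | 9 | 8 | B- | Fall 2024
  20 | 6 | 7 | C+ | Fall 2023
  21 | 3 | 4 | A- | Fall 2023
SELECT course_id, COUNT(DISTINCT student_id) AS distinct_student_count FROM enrollments GROUP BY course_id HAVING COUNT(DISTINCT student_id) >= 2

Execution result:
course_id | distinct_student_count
1 | 2
2 | 2
3 | 2
5 | 3
6 | 2
8 | 4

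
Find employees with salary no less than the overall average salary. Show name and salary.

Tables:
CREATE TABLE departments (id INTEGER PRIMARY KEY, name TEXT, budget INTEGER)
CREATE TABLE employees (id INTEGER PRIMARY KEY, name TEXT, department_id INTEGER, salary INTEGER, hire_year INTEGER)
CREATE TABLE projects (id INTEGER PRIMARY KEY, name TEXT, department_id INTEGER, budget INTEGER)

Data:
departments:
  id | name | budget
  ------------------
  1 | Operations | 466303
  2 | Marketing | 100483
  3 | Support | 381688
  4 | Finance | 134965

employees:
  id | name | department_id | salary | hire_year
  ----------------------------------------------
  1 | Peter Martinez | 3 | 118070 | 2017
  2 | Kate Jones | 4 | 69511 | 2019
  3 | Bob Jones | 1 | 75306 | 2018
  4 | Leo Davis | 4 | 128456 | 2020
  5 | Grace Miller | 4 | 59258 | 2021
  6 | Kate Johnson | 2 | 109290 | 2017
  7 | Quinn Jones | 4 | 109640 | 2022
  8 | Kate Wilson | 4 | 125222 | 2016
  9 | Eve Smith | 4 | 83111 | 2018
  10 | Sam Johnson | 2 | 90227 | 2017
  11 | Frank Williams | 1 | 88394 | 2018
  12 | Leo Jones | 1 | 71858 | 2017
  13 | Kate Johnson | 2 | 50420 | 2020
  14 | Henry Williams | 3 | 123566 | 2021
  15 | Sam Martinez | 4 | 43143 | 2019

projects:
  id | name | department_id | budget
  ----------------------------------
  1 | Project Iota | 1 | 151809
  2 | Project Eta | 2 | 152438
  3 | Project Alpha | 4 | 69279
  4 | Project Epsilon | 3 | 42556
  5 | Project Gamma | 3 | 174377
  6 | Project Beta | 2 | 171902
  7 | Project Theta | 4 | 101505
SELECT name, salary FROM employees WHERE salary >= (SELECT AVG(salary) FROM employees)

Execution result:
name | salary
Peter Martinez | 118070
Leo Davis | 128456
Kate Johnson | 109290
Quinn Jones | 109640
Kate Wilson | 125222
Sam Johnson | 90227
Henry Williams | 123566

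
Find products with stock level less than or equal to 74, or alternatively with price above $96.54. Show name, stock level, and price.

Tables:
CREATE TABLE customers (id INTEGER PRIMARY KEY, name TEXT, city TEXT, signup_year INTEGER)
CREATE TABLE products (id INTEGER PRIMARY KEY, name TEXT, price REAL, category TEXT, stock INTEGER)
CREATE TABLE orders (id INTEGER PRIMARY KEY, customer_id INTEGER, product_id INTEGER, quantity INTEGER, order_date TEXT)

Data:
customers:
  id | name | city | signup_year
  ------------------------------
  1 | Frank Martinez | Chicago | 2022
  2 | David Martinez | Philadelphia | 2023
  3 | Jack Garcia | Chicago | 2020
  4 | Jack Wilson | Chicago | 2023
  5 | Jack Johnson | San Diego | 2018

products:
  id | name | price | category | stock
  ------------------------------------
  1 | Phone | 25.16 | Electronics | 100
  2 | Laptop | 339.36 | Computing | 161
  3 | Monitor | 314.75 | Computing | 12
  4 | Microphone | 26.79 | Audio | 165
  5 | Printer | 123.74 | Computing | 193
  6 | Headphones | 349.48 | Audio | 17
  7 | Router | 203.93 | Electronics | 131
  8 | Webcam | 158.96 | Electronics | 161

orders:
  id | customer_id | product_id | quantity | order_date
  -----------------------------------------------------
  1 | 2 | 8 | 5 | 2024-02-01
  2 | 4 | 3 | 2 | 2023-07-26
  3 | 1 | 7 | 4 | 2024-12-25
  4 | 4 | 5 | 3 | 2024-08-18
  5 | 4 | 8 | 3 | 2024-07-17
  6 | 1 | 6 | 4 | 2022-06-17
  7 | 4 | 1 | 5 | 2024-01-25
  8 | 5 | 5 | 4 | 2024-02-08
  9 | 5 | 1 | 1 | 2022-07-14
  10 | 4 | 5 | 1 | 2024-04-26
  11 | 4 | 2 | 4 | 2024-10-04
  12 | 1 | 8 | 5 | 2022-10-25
SELECT name, stock, price FROM products WHERE stock <= 74 OR price > 96.54

Execution result:
name | stock | price
Laptop | 161 | 339.36
Monitor | 12 | 314.75
Printer | 193 | 123.74
Headphones | 17 | 349.48
Router | 131 | 203.93
Webcam | 161 | 158.96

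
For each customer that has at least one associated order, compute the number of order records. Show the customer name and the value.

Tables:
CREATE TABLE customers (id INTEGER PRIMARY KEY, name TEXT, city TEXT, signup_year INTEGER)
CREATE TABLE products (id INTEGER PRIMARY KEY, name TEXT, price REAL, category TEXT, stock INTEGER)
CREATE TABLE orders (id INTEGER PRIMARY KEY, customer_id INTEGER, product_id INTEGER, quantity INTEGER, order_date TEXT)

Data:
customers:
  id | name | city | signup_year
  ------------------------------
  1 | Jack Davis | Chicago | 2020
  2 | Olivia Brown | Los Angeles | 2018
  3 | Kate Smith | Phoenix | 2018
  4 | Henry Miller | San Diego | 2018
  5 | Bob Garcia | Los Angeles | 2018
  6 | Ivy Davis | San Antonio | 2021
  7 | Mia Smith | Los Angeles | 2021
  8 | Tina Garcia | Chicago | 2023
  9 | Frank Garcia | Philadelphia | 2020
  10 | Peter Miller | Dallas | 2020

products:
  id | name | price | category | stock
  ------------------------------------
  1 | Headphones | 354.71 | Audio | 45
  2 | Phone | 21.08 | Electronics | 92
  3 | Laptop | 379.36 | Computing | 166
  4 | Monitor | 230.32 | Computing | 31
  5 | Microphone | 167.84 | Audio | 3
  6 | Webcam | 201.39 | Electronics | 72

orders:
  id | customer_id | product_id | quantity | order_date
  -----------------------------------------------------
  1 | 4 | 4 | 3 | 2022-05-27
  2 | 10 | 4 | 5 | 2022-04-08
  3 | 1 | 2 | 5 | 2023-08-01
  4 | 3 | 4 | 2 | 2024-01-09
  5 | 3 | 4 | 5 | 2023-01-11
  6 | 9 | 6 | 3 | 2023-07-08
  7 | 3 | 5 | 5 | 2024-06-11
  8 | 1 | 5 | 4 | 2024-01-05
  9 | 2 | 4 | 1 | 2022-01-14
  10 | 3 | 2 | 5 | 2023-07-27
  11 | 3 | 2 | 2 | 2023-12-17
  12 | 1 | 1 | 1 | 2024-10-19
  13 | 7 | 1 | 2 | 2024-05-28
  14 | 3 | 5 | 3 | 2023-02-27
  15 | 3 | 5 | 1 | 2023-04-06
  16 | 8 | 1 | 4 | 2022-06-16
SELECT p.name, COUNT(*) AS n FROM orders c JOIN customers p ON c.customer_id = p.id GROUP BY p.id, p.name

Execution result:
name | n
Jack Davis | 3
Olivia Brown | 1
Kate Smith | 7
Henry Miller | 1
Mia Smith | 1
Tina Garcia | 1
Frank Garcia | 1
Peter Miller | 1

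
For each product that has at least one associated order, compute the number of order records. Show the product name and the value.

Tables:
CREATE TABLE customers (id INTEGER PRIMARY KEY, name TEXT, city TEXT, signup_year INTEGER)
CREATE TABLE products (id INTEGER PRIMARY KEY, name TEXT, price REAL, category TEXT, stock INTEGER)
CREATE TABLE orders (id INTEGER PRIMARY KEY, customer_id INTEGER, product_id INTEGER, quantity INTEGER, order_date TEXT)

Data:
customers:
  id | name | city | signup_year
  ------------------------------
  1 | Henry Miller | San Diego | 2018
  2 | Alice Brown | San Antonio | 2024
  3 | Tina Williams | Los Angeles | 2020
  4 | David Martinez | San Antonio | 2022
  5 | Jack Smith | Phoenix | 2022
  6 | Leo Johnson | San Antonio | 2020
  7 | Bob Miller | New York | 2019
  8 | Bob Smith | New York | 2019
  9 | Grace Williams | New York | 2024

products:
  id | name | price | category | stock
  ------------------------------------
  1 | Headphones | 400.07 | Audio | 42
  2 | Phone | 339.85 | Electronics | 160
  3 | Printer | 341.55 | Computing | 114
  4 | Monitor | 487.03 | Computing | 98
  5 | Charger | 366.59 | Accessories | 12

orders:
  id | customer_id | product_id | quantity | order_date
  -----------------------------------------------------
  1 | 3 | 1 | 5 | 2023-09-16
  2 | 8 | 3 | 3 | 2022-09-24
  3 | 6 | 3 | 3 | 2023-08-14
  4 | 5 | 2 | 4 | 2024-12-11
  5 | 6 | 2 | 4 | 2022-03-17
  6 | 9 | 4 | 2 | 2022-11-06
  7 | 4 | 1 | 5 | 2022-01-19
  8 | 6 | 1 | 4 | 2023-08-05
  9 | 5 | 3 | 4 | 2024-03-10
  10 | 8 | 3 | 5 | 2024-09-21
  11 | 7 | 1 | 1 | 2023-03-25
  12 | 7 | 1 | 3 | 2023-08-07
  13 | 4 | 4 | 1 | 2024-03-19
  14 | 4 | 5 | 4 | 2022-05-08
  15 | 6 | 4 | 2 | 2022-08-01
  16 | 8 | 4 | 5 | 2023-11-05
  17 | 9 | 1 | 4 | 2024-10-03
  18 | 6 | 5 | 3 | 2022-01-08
SELECT p.name, COUNT(*) AS n FROM orders c JOIN products p ON c.product_id = p.id GROUP BY p.id, p.name

Execution result:
name | n
Headphones | 6
Phone | 2
Printer | 4
Monitor | 4
Charger | 2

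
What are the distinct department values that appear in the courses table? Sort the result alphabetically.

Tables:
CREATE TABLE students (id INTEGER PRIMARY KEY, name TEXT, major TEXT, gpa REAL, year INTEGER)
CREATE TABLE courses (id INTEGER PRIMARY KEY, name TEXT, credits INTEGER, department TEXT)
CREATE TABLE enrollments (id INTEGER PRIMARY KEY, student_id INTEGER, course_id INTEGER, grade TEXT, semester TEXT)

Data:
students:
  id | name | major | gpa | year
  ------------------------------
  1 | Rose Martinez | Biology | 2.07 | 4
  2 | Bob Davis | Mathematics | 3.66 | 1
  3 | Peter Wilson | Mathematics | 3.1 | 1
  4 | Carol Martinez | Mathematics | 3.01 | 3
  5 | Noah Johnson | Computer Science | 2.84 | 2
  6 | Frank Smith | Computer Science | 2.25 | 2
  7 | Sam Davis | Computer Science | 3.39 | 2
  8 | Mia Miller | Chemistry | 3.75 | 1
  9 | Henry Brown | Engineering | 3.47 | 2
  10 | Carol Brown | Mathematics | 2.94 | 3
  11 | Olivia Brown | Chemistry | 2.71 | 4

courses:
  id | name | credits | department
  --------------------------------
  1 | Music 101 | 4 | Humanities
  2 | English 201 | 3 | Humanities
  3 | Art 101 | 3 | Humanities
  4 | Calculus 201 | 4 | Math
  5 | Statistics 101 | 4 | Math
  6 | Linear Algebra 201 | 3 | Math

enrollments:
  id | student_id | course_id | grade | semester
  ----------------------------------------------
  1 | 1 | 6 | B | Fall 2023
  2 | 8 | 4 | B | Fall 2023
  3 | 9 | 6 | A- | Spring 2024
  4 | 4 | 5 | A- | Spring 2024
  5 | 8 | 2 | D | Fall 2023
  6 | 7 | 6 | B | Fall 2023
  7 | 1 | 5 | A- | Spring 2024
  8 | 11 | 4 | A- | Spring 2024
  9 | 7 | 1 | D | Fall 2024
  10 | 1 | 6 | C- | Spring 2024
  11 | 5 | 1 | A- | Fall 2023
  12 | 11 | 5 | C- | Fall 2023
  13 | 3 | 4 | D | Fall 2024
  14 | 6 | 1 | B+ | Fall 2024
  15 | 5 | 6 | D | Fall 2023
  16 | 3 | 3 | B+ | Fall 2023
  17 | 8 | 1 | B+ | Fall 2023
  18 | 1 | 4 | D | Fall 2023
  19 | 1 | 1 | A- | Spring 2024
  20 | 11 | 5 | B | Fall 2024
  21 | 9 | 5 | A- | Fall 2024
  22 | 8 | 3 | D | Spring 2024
SELECT DISTINCT department FROM courses ORDER BY department

Execution result:
department
Humanities
Math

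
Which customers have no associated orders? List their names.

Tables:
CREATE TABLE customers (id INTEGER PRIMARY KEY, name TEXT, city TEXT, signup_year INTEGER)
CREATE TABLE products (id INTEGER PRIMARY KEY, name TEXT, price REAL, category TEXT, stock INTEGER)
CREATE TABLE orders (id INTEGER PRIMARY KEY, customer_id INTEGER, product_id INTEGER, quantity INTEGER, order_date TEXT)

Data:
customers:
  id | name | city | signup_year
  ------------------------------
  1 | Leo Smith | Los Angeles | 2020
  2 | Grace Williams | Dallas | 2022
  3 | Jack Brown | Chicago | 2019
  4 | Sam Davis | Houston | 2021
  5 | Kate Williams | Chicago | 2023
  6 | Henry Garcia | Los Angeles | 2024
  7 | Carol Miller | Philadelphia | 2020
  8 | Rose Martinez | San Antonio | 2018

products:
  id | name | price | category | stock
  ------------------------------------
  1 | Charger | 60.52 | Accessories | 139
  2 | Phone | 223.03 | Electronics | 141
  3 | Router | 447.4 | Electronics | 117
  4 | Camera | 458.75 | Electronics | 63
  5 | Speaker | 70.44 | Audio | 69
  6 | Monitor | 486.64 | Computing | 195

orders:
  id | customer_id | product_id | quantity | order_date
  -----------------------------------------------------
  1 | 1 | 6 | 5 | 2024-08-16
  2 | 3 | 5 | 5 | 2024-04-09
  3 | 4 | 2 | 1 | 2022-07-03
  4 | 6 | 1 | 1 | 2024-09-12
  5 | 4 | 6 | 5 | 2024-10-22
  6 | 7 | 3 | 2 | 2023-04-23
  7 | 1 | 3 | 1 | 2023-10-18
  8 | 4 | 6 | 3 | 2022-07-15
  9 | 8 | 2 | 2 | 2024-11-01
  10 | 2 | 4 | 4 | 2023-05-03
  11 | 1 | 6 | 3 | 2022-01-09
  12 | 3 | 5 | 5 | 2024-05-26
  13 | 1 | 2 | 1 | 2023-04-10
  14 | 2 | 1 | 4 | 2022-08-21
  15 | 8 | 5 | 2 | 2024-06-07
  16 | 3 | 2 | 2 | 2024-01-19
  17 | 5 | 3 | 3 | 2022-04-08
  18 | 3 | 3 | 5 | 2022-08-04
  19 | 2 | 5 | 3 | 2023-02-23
SELECT p.name FROM customers p LEFT JOIN orders c ON c.customer_id = p.id WHERE c.id IS NULL

Execution result:
(no rows)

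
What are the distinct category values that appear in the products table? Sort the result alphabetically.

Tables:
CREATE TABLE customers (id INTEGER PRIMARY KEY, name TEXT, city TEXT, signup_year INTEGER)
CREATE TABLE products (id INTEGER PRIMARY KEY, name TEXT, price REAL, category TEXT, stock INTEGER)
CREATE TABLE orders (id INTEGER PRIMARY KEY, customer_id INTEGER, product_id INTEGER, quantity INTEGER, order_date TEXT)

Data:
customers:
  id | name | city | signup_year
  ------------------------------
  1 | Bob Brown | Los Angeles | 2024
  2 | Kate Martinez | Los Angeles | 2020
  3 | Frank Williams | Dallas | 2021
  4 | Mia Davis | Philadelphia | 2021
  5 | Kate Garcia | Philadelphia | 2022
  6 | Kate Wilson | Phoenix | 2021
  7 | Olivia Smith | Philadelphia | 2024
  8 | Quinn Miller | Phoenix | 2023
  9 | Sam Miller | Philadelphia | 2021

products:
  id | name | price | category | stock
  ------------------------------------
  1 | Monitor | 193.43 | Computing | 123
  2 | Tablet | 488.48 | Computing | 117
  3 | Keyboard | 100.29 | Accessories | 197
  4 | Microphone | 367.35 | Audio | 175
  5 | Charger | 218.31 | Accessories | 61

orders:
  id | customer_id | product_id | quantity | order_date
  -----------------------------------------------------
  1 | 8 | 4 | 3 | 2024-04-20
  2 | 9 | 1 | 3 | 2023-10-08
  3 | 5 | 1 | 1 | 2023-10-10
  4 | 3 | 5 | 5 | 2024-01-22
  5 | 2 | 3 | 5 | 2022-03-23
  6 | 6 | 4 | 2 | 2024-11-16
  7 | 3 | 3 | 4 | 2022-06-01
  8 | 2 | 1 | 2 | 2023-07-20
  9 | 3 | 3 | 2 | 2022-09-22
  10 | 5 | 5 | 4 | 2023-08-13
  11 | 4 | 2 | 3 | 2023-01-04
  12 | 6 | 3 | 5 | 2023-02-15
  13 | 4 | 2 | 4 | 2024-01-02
SELECT DISTINCT category FROM products ORDER BY category

Execution result:
category
Accessories
Audio
Computing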